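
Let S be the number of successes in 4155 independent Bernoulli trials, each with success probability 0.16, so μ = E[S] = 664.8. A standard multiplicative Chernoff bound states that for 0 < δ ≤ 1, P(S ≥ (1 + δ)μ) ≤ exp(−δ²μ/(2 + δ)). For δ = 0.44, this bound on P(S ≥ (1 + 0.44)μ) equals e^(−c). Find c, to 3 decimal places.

c = δ²μ/(2 + δ) = 0.44²·664.8/(2 + 0.44) = 52.7481.

52.748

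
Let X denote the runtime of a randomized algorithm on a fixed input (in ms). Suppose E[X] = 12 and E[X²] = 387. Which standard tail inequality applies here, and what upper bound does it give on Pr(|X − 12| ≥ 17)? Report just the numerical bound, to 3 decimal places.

0.841

The first two moments determine the variance, so Chebyshev's inequality is the sharpest standard bound available.
Var(X) = E[X²] − (E[X])² = 387 − 144 = 243.
Chebyshev's inequality: Pr(|X − μ| ≥ t) ≤ Var(X)/t² = 243/289 = 0.8408.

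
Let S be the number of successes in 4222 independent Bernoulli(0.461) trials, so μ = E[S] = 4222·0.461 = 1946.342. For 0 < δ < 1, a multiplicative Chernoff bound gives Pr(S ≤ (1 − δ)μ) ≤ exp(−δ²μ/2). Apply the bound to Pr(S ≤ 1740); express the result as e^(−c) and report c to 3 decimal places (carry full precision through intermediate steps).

Write 1740 = (1 − δ)μ, so δ = 1 − 1740/1946.342 = 0.1060153…
Then the exponent is δ²μ/2 = (μ − 1740)²/(2μ) = 10.937703.

10.938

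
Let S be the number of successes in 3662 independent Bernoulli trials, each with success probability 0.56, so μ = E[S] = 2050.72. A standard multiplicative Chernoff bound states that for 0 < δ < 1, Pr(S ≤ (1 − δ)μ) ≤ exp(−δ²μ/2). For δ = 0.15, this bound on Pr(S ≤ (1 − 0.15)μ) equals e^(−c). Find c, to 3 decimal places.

c = δ²μ/2 = 0.15²·2050.72/2 = 23.0706.

23.071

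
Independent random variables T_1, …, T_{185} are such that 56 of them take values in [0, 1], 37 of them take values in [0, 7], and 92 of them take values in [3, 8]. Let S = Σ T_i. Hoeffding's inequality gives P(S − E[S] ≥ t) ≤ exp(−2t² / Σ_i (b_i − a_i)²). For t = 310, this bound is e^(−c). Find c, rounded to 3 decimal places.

Σ(b_i − a_i)² = 56·1² + 37·7² + 92·5² = 4169.
c = 2t² / 4169 = 2·310² / 4169 = 46.1022.

46.102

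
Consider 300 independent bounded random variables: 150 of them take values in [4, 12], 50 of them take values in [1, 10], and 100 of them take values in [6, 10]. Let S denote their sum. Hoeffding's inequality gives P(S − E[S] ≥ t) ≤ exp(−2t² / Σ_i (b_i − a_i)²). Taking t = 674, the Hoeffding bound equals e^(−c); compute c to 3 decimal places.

Σ(b_i − a_i)² = 150·8² + 50·9² + 100·4² = 15250.
c = 2t² / 15250 = 2·674² / 15250 = 59.5772.

59.577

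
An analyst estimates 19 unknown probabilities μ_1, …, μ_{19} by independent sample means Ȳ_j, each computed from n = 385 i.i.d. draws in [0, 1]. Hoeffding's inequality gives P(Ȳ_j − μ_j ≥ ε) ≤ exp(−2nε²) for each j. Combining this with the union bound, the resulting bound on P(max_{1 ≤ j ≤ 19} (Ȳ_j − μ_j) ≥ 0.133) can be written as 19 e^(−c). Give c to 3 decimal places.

13.621

Union bound over the 19 events: P(max_{1 ≤ j ≤ 19} (Ȳ_j − μ_j) ≥ 0.133) ≤ 19·exp(−2nε²) = 19 exp(−2·385·0.133²).
So c = 2·385·0.133² = 13.6205.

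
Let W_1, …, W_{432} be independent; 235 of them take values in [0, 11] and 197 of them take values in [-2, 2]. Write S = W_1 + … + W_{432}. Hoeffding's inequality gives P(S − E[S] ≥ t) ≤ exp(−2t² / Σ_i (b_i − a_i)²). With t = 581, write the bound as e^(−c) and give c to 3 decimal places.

21.373

Σ(b_i − a_i)² = 235·11² + 197·4² = 31587.
c = 2t² / 31587 = 2·581² / 31587 = 21.3734.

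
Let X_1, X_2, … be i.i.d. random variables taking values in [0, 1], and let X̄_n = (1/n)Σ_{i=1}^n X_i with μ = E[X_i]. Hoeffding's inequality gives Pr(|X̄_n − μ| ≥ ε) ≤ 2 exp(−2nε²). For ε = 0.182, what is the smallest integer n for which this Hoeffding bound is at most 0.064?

52

Require 2·exp(−2nε²) ≤ 0.064, i.e. 2nε² ≥ ln(2/0.064) = 3.442019.
So n ≥ 3.442019 / (2·0.182²) = 51.957.
The smallest integer n is 52.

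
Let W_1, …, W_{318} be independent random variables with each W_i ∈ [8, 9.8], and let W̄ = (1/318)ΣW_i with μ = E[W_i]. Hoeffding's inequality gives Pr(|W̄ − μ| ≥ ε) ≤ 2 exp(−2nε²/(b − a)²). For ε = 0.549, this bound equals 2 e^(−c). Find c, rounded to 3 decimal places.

59.164

c = 2nε²/(b − a)² = 2·318·0.549² / 1.8² = 59.1639.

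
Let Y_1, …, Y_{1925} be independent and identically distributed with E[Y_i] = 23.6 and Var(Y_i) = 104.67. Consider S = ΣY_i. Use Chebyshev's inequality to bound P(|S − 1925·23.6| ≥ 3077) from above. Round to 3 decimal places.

Var(S) = n·Var(Y_i) = 1925·104.67 = 201489.75.
Chebyshev: P(|S − 1925·23.6| ≥ 3077) ≤ Var(S)/3077² = 201489.75/9467929 = 0.0213.

0.021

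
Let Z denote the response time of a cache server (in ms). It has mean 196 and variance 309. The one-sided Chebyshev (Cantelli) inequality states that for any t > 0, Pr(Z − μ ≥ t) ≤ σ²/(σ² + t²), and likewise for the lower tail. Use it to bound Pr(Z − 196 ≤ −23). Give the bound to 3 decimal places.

0.369

Here σ² = 309 and t = 23, so σ² + t² = 838.
Cantelli's bound: 309/838 = 0.3687.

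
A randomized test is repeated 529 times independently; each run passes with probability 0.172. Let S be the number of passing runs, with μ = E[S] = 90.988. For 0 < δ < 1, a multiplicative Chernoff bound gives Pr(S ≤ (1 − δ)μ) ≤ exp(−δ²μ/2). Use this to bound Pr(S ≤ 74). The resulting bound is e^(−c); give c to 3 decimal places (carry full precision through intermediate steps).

1.586

Write 74 = (1 − δ)μ, so δ = 1 − 74/90.988 = 0.1867059…
Then the exponent is δ²μ/2 = (μ − 74)²/(2μ) = 1.585880.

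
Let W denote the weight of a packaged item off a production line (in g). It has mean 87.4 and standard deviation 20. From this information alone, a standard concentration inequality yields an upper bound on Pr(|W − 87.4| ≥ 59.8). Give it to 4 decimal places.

0.1119

Mean and variance are known, so Chebyshev's inequality applies.
Chebyshev: Pr(|W − μ| ≥ t) ≤ Var(W)/t².
Var(W) = σ² = 20² = 400.
Bound = 400 / 3576.04 = 0.1119.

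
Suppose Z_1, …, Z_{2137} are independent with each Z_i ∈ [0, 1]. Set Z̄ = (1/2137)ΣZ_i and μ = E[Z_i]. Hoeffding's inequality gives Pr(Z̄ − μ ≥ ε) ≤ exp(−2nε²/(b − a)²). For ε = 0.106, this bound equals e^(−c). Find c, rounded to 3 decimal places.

c = 2nε²/(b − a)² = 2·2137·0.106² / 1² = 48.0227.

48.023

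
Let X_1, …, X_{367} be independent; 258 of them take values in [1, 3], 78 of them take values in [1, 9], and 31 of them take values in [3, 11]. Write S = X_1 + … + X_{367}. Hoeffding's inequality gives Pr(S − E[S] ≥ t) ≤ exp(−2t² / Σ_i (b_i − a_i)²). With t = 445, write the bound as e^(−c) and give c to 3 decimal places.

Σ(b_i − a_i)² = 258·2² + 78·8² + 31·8² = 8008.
c = 2t² / 8008 = 2·445² / 8008 = 49.4568.

49.457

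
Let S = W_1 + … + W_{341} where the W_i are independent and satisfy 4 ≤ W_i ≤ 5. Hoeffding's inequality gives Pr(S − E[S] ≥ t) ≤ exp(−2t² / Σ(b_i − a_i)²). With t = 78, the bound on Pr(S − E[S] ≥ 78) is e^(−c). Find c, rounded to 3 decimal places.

35.683

Σ(b_i − a_i)² = 341·(1)² = 341.
c = 2t²/341 = 2·78²/341 = 35.6833.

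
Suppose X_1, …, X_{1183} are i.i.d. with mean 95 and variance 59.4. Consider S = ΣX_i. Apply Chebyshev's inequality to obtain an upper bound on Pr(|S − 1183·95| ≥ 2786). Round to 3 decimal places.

Var(S) = n·Var(X_i) = 1183·59.4 = 70270.2.
Chebyshev: Pr(|S − 1183·95| ≥ 2786) ≤ Var(S)/2786² = 70270.2/7761796 = 0.0091.

0.009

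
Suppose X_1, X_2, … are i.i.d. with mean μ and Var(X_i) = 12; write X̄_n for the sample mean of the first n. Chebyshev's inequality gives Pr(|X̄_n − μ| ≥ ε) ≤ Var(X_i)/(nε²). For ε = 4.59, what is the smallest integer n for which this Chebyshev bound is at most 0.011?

52

Require 12/(n·4.59²) ≤ 0.011, i.e. n ≥ 12/(0.011·4.59²) = 51.780.
The smallest integer n is 52.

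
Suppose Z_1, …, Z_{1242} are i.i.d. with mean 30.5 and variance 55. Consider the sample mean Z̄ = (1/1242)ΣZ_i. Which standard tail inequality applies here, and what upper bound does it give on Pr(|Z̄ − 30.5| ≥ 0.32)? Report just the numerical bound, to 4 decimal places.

0.4325

With mean and variance of each term known, Chebyshev's inequality bounds the deviation of the sum (or sample mean).
Var(Z̄) = Var(Z_i)/n = 55/1242 = 0.044283.
Chebyshev: Pr(|Z̄ − 30.5| ≥ 0.32) ≤ Var(Z̄)/(0.32)² = 55/(1242·0.32²) = 0.4325.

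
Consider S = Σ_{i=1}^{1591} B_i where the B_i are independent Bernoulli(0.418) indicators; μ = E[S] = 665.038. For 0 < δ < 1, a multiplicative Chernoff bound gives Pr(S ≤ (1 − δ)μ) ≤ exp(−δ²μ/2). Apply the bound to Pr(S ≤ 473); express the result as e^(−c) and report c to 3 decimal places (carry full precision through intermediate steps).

Write 473 = (1 − δ)μ, so δ = 1 − 473/665.038 = 0.2887624…
Then the exponent is δ²μ/2 = (μ − 473)²/(2μ) = 27.726681.

27.727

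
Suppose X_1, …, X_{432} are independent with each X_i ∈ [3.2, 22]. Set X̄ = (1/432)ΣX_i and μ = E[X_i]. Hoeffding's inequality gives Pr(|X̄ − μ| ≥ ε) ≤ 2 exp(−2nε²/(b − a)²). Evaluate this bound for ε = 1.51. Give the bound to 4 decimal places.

Exponent: 2nε²/(b − a)² = 2·432·1.51² / 18.8² = 5.57381.
Bound = 2·exp(−5.57381) = 0.00759.

0.0076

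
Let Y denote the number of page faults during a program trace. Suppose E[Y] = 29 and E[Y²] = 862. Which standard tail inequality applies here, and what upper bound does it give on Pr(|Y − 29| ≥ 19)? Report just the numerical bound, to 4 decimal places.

The first two moments determine the variance, so Chebyshev's inequality is the sharpest standard bound available.
Var(Y) = E[Y²] − (E[Y])² = 862 − 841 = 21.
Chebyshev's inequality: Pr(|Y − μ| ≥ t) ≤ Var(Y)/t² = 21/361 = 0.0582.

0.0582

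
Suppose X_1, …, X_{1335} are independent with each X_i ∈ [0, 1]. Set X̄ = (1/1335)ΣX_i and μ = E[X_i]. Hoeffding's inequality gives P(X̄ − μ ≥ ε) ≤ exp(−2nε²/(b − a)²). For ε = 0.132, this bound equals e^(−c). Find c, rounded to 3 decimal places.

c = 2nε²/(b − a)² = 2·1335·0.132² / 1² = 46.5221.

46.522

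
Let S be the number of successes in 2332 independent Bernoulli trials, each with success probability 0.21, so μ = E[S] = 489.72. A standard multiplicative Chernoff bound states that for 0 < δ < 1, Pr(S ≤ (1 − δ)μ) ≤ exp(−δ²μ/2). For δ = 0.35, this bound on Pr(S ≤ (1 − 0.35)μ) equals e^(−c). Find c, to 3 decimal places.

29.995

c = δ²μ/2 = 0.35²·489.72/2 = 29.9953.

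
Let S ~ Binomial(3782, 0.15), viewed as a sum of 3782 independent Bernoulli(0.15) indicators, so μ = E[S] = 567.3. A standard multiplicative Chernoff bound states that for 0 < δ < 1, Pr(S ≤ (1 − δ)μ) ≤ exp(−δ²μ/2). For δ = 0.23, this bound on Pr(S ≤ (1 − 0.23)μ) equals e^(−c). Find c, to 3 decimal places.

15.005

c = δ²μ/2 = 0.23²·567.3/2 = 15.0051.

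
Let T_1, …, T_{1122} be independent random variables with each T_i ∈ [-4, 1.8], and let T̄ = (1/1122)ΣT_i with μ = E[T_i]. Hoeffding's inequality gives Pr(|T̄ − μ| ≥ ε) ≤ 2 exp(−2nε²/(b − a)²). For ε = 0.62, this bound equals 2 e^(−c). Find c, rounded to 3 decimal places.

c = 2nε²/(b − a)² = 2·1122·0.62² / 5.8² = 25.6419.

25.642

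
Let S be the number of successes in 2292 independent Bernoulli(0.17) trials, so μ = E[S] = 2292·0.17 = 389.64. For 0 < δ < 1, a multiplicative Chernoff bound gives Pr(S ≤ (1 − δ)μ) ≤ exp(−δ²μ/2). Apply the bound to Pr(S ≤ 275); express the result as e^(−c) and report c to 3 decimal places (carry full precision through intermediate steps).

16.865

Write 275 = (1 − δ)μ, so δ = 1 − 275/389.64 = 0.2942203…
Then the exponent is δ²μ/2 = (μ − 275)²/(2μ) = 16.864708.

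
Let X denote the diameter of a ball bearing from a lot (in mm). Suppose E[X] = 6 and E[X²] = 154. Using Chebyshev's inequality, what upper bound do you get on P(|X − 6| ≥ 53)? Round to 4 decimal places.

0.0420

Var(X) = E[X²] − (E[X])² = 154 − 36 = 118.
Chebyshev's inequality: P(|X − μ| ≥ t) ≤ Var(X)/t² = 118/2809 = 0.0420.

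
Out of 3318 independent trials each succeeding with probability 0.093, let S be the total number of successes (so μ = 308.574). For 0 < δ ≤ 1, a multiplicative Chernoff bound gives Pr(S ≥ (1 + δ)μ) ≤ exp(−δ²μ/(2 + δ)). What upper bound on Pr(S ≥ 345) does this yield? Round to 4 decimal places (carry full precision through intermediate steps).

Write 345 = (1 + δ)μ, so δ = 345/308.574 − 1 = 0.1180462…
Then the exponent is δ²μ/(2 + δ) = (345 − μ)² / (μ·(2 + δ)) = 2.030150.
Bound = exp(−2.030150) = 0.13132.

0.1313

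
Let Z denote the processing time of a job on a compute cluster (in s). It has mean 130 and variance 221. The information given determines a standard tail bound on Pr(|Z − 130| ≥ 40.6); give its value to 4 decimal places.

0.1341

Mean and variance are known, so Chebyshev's inequality applies.
Chebyshev: Pr(|Z − μ| ≥ t) ≤ Var(Z)/t².
Bound = 221 / 1648.36 = 0.1341.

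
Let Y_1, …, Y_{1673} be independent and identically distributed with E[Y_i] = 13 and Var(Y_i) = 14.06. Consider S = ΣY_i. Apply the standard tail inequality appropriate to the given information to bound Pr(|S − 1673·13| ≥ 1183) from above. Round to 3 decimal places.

With mean and variance of each term known, Chebyshev's inequality bounds the deviation of the sum (or sample mean).
Var(S) = n·Var(Y_i) = 1673·14.06 = 23522.38.
Chebyshev: Pr(|S − 1673·13| ≥ 1183) ≤ Var(S)/1183² = 23522.38/1399489 = 0.0168.

0.017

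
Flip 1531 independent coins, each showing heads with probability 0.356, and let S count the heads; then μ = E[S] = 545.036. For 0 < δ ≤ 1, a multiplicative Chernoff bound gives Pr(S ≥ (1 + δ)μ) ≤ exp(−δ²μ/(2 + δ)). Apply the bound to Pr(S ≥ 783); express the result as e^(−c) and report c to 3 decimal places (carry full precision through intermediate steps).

Write 783 = (1 + δ)μ, so δ = 783/545.036 − 1 = 0.4366024…
Then the exponent is δ²μ/(2 + δ) = (783 − μ)² / (μ·(2 + δ)) = 42.639556.

42.640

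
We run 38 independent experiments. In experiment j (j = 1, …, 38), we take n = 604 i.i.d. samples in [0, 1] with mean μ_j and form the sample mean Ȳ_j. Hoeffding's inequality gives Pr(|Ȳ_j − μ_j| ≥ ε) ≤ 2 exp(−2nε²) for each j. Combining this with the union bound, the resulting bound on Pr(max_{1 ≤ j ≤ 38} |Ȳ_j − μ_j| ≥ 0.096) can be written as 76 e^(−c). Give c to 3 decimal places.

11.133

Union bound over the 38 events: Pr(max_{1 ≤ j ≤ 38} |Ȳ_j − μ_j| ≥ 0.096) ≤ 38·2·exp(−2nε²) = 76 exp(−2·604·0.096²).
So c = 2·604·0.096² = 11.1329.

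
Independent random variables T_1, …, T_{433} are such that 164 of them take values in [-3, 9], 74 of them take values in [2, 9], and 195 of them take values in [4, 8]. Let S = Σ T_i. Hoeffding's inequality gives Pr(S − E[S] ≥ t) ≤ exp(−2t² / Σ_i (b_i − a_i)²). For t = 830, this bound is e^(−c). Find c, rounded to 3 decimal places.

45.379

Σ(b_i − a_i)² = 164·12² + 74·7² + 195·4² = 30362.
c = 2t² / 30362 = 2·830² / 30362 = 45.3791.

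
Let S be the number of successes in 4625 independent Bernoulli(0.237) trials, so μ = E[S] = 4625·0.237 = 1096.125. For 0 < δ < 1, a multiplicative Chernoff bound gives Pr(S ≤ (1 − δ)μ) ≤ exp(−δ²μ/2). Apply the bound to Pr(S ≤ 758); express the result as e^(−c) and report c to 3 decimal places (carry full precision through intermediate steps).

52.151

Write 758 = (1 − δ)μ, so δ = 1 − 758/1096.125 = 0.308473…
Then the exponent is δ²μ/2 = (μ − 758)²/(2μ) = 52.151222.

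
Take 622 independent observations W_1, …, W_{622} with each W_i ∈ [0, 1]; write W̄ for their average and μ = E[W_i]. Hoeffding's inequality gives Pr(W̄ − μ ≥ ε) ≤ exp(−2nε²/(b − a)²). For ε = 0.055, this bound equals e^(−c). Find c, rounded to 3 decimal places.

c = 2nε²/(b − a)² = 2·622·0.055² / 1² = 3.7631.

3.763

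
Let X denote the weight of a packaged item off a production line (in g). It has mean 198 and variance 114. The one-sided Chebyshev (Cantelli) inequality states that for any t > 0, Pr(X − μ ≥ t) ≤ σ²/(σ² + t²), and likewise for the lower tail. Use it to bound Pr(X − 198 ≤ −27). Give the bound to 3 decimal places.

0.135

Here σ² = 114 and t = 27, so σ² + t² = 843.
Cantelli's bound: 114/843 = 0.1352.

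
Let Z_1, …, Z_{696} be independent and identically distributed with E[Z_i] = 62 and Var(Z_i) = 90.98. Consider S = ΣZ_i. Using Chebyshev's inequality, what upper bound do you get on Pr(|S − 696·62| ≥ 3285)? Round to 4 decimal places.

0.0059

Var(S) = n·Var(Z_i) = 696·90.98 = 63322.08.
Chebyshev: Pr(|S − 696·62| ≥ 3285) ≤ Var(S)/3285² = 63322.08/10791225 = 0.0059.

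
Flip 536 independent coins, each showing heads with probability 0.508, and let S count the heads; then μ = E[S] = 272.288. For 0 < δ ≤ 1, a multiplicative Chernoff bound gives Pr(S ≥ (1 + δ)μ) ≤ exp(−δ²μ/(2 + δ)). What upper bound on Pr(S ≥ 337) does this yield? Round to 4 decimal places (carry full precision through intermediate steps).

0.0010

Write 337 = (1 + δ)μ, so δ = 337/272.288 − 1 = 0.2376601…
Then the exponent is δ²μ/(2 + δ) = (337 − μ)² / (μ·(2 + δ)) = 6.873011.
Bound = exp(−6.873011) = 0.00104.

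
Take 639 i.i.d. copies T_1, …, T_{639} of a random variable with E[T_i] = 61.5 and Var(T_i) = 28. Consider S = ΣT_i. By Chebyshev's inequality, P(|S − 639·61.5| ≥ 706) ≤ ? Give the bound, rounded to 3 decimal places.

0.036

Var(S) = n·Var(T_i) = 639·28 = 17892.
Chebyshev: P(|S − 639·61.5| ≥ 706) ≤ Var(S)/706² = 17892/498436 = 0.0359.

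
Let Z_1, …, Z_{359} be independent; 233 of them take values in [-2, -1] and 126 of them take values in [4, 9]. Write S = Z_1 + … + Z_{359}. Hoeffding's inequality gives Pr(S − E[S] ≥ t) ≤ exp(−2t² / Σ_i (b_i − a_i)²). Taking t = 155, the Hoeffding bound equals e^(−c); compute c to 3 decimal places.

14.203

Σ(b_i − a_i)² = 233·1² + 126·5² = 3383.
c = 2t² / 3383 = 2·155² / 3383 = 14.2034.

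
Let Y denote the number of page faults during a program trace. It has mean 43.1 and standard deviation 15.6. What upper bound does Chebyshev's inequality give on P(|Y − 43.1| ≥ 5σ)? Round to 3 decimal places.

Chebyshev: P(|Y − μ| ≥ t) ≤ Var(Y)/t².
Var(Y) = σ² = 15.6² = 243.36.
t = 5·15.6 = 78.
Bound = 243.36 / 6084 = 0.0400.

0.040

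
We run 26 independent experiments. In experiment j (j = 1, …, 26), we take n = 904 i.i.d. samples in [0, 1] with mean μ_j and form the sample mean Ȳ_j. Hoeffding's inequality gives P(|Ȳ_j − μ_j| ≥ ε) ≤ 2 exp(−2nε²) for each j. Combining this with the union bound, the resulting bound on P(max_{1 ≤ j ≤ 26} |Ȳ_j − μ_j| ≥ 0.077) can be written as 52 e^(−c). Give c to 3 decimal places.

Union bound over the 26 events: P(max_{1 ≤ j ≤ 26} |Ȳ_j − μ_j| ≥ 0.077) ≤ 26·2·exp(−2nε²) = 52 exp(−2·904·0.077²).
So c = 2·904·0.077² = 10.7196.

10.720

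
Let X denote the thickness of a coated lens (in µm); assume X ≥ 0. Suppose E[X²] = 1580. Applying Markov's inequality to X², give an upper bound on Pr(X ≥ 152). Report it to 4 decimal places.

Since X ≥ 0, the event {X ≥ 152} is the same as {X² ≥ 23104}.
Markov's inequality applied to X² gives Pr(X² ≥ 23104) ≤ E[X²]/23104 = 1580/23104 = 0.0684.

0.0684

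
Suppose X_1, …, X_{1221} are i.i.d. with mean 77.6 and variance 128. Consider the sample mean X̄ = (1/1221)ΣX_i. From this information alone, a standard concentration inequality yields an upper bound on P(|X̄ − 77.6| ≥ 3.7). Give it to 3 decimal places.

With mean and variance of each term known, Chebyshev's inequality bounds the deviation of the sum (or sample mean).
Var(X̄) = Var(X_i)/n = 128/1221 = 0.10483.
Chebyshev: P(|X̄ − 77.6| ≥ 3.7) ≤ Var(X̄)/(3.7)² = 128/(1221·3.7²) = 0.0077.

0.008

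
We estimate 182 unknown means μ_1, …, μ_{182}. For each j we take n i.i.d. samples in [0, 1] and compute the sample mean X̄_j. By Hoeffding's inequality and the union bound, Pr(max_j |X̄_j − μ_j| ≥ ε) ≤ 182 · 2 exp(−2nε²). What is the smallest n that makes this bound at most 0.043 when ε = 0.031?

4706

Need 2·182·exp(−2nε²) ≤ 0.043, i.e. exp(−2nε²) ≤ 0.043/364.
So 2nε² ≥ ln(364/0.043) = 9.043709.
Hence n ≥ 9.043709/(2·0.031²) = 4705.364.
The smallest integer n is 4706.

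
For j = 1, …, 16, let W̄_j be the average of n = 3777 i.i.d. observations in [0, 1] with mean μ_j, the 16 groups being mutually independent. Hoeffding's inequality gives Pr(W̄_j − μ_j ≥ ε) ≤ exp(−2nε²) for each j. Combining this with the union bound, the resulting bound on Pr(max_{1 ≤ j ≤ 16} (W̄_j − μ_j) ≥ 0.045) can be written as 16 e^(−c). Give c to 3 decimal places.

Union bound over the 16 events: Pr(max_{1 ≤ j ≤ 16} (W̄_j − μ_j) ≥ 0.045) ≤ 16·exp(−2nε²) = 16 exp(−2·3777·0.045²).
So c = 2·3777·0.045² = 15.2968.

15.297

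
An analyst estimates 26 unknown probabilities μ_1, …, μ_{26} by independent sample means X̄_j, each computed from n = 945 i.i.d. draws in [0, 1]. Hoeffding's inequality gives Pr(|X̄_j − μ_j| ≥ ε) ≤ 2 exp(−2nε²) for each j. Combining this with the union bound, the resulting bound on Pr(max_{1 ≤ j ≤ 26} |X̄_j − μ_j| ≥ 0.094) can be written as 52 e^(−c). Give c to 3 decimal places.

16.700

Union bound over the 26 events: Pr(max_{1 ≤ j ≤ 26} |X̄_j − μ_j| ≥ 0.094) ≤ 26·2·exp(−2nε²) = 52 exp(−2·945·0.094²).
So c = 2·945·0.094² = 16.7000.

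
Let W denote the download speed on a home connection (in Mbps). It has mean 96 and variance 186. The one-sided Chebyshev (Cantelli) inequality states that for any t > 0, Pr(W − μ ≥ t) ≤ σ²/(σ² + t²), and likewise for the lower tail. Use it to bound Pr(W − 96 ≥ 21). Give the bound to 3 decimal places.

Here σ² = 186 and t = 21, so σ² + t² = 627.
Cantelli's bound: 186/627 = 0.2967.

0.297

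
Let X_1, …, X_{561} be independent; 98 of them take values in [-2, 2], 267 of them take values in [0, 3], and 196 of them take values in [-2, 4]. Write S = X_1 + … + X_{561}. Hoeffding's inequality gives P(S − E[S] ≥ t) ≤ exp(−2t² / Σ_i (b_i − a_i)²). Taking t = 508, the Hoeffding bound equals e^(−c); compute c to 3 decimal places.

Σ(b_i − a_i)² = 98·4² + 267·3² + 196·6² = 11027.
c = 2t² / 11027 = 2·508² / 11027 = 46.8058.

46.806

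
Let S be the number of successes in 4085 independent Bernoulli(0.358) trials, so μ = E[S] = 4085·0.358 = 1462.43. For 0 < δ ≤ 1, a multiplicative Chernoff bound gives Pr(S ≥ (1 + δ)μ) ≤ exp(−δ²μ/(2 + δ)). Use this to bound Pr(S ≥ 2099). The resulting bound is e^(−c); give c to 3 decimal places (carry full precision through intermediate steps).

113.781

Write 2099 = (1 + δ)μ, so δ = 2099/1462.43 − 1 = 0.4352824…
Then the exponent is δ²μ/(2 + δ) = (2099 − μ)² / (μ·(2 + δ)) = 113.780522.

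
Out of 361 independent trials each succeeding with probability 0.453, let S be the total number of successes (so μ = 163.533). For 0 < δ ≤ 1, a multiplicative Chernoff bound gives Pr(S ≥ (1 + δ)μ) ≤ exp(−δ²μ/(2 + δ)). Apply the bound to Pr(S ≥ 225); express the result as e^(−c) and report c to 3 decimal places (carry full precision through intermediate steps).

Write 225 = (1 + δ)μ, so δ = 225/163.533 − 1 = 0.3758691…
Then the exponent is δ²μ/(2 + δ) = (225 − μ)² / (μ·(2 + δ)) = 9.724250.

9.724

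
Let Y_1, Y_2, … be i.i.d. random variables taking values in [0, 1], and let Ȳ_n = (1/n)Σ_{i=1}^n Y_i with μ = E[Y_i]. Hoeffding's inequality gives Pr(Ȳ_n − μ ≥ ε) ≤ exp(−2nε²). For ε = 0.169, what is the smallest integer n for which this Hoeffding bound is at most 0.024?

Require exp(−2nε²) ≤ 0.024, i.e. 2nε² ≥ ln(1/0.024) = 3.729701.
So n ≥ 3.729701 / (2·0.169²) = 65.294.
The smallest integer n is 66.

66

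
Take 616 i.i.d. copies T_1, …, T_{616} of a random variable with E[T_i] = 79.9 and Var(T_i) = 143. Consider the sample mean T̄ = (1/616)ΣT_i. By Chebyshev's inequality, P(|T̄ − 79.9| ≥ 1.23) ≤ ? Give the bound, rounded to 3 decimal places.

Var(T̄) = Var(T_i)/n = 143/616 = 0.23214.
Chebyshev: P(|T̄ − 79.9| ≥ 1.23) ≤ Var(T̄)/(1.23)² = 143/(616·1.23²) = 0.1534.

0.153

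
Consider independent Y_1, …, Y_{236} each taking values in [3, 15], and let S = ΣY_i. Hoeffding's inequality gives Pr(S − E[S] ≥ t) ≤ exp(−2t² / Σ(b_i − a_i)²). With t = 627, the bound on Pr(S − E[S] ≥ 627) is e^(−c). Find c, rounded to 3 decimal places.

Σ(b_i − a_i)² = 236·(12)² = 33984.
c = 2t²/33984 = 2·627²/33984 = 23.1361.

23.136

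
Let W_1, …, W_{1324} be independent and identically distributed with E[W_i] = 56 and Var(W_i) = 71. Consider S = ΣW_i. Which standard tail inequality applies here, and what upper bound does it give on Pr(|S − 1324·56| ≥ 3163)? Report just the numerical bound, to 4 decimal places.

With mean and variance of each term known, Chebyshev's inequality bounds the deviation of the sum (or sample mean).
Var(S) = n·Var(W_i) = 1324·71 = 94004.
Chebyshev: Pr(|S − 1324·56| ≥ 3163) ≤ Var(S)/3163² = 94004/10004569 = 0.0094.

0.0094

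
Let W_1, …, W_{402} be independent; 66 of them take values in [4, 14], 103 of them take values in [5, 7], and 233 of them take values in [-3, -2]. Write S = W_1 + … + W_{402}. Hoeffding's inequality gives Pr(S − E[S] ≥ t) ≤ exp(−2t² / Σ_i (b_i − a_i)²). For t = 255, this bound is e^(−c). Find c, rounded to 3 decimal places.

Σ(b_i − a_i)² = 66·10² + 103·2² + 233·1² = 7245.
c = 2t² / 7245 = 2·255² / 7245 = 17.9503.

17.950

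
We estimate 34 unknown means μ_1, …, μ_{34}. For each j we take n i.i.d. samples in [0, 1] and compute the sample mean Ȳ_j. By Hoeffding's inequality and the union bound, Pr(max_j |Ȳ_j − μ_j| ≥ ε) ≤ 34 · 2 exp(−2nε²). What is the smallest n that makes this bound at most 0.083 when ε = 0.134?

187

Need 2·34·exp(−2nε²) ≤ 0.083, i.e. exp(−2nε²) ≤ 0.083/68.
So 2nε² ≥ ln(68/0.083) = 6.708422.
Hence n ≥ 6.708422/(2·0.134²) = 186.802.
The smallest integer n is 187.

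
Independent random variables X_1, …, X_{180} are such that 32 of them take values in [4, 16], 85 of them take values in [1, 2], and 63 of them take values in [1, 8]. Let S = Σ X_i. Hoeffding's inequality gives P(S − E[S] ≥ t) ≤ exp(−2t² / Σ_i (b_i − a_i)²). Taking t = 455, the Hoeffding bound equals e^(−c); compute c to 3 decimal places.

Σ(b_i − a_i)² = 32·12² + 85·1² + 63·7² = 7780.
c = 2t² / 7780 = 2·455² / 7780 = 53.2198.

53.220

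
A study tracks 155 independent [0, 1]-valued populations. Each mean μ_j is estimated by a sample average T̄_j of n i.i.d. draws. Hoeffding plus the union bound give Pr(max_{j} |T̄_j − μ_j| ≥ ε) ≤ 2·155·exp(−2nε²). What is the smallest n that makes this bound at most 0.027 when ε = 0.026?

6915

Need 2·155·exp(−2nε²) ≤ 0.027, i.e. exp(−2nε²) ≤ 0.027/310.
So 2nε² ≥ ln(310/0.027) = 9.348491.
Hence n ≥ 9.348491/(2·0.026²) = 6914.564.
The smallest integer n is 6915.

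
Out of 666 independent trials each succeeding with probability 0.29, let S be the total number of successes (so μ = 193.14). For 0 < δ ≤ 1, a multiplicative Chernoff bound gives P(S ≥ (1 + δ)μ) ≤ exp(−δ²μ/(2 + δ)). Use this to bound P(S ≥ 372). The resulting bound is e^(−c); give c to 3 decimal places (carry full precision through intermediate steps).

56.607

Write 372 = (1 + δ)μ, so δ = 372/193.14 − 1 = 0.926064…
Then the exponent is δ²μ/(2 + δ) = (372 − μ)² / (μ·(2 + δ)) = 56.607035.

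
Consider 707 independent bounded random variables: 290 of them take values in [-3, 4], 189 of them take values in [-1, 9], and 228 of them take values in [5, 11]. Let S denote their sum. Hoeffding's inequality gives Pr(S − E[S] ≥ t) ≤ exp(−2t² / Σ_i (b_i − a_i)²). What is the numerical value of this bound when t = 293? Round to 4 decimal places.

0.0157

Σ(b_i − a_i)² = 290·7² + 189·10² + 228·6² = 41318.
Exponent = 2·293² / 41318 = 4.15553.
Bound = exp(−4.15553) = 0.01568.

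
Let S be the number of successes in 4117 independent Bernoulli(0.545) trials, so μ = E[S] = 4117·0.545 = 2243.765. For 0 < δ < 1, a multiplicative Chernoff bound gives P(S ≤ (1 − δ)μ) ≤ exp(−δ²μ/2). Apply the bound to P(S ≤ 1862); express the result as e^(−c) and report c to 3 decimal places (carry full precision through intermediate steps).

32.478

Write 1862 = (1 − δ)μ, so δ = 1 − 1862/2243.765 = 0.1701448…
Then the exponent is δ²μ/2 = (μ − 1862)²/(2μ) = 32.477669.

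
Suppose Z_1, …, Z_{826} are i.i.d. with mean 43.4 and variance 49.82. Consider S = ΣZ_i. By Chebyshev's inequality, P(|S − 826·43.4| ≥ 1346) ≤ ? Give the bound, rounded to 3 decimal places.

Var(S) = n·Var(Z_i) = 826·49.82 = 41151.32.
Chebyshev: P(|S − 826·43.4| ≥ 1346) ≤ Var(S)/1346² = 41151.32/1811716 = 0.0227.

0.023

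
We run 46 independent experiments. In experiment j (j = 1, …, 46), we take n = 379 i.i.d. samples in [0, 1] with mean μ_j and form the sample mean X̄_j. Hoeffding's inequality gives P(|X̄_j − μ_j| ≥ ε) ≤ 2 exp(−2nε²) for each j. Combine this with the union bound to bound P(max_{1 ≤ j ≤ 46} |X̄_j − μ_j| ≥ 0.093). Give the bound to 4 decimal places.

Per-experiment Hoeffding bound: 2·exp(−2·379·0.093²) = 2·exp(−6.55594) = 0.0028433.
Union bound over 46 events: 46·0.0028433 = 0.13079.

0.1308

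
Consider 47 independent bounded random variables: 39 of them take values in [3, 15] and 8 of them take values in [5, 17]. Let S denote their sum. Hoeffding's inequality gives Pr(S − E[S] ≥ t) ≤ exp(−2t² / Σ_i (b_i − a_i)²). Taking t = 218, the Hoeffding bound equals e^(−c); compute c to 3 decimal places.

Σ(b_i − a_i)² = 39·12² + 8·12² = 6768.
c = 2t² / 6768 = 2·218² / 6768 = 14.0437.

14.044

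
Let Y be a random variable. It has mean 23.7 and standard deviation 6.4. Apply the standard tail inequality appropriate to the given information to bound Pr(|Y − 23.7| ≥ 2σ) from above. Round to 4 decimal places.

Mean and variance are known, so Chebyshev's inequality applies.
Chebyshev: Pr(|Y − μ| ≥ t) ≤ Var(Y)/t².
Var(Y) = σ² = 6.4² = 40.96.
t = 2·6.4 = 12.8.
Bound = 40.96 / 163.84 = 0.2500.

0.2500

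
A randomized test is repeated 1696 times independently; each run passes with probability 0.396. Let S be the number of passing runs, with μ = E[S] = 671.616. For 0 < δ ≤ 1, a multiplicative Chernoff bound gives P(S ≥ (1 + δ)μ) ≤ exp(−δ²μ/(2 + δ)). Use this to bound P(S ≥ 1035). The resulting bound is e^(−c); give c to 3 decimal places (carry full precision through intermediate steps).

Write 1035 = (1 + δ)μ, so δ = 1035/671.616 − 1 = 0.5410592…
Then the exponent is δ²μ/(2 + δ) = (1035 − μ)² / (μ·(2 + δ)) = 77.374132.

77.374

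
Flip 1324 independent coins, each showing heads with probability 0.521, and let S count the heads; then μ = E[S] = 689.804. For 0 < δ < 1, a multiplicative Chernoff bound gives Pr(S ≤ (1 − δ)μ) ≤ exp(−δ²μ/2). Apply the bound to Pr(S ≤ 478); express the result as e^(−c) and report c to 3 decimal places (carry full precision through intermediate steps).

32.517

Write 478 = (1 − δ)μ, so δ = 1 − 478/689.804 = 0.3070495…
Then the exponent is δ²μ/2 = (μ − 478)²/(2μ) = 32.517160.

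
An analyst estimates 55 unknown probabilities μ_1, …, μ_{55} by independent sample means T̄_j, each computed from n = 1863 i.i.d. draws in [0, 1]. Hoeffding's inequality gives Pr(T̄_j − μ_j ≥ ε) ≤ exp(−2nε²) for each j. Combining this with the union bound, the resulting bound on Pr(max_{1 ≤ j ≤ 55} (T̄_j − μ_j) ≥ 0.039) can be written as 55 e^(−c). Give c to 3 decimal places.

Union bound over the 55 events: Pr(max_{1 ≤ j ≤ 55} (T̄_j − μ_j) ≥ 0.039) ≤ 55·exp(−2nε²) = 55 exp(−2·1863·0.039²).
So c = 2·1863·0.039² = 5.6672.

5.667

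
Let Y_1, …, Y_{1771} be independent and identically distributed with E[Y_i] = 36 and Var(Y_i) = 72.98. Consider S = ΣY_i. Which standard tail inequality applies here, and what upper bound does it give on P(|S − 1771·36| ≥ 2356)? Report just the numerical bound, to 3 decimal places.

With mean and variance of each term known, Chebyshev's inequality bounds the deviation of the sum (or sample mean).
Var(S) = n·Var(Y_i) = 1771·72.98 = 129247.58.
Chebyshev: P(|S − 1771·36| ≥ 2356) ≤ Var(S)/2356² = 129247.58/5550736 = 0.0233.

0.023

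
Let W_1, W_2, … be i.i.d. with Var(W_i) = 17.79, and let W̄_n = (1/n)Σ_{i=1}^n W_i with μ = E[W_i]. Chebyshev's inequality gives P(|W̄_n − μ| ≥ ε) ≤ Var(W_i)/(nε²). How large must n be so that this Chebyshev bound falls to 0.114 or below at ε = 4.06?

Require 17.79/(n·4.06²) ≤ 0.114, i.e. n ≥ 17.79/(0.114·4.06²) = 9.467.
The smallest integer n is 10.

10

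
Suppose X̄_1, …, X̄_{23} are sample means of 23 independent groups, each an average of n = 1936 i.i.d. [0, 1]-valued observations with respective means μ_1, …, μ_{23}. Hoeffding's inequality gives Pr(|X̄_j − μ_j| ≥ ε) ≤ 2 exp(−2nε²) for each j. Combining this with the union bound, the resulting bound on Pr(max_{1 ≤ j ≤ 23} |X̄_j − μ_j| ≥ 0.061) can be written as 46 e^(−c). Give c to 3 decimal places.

14.408

Union bound over the 23 events: Pr(max_{1 ≤ j ≤ 23} |X̄_j − μ_j| ≥ 0.061) ≤ 23·2·exp(−2nε²) = 46 exp(−2·1936·0.061²).
So c = 2·1936·0.061² = 14.4077.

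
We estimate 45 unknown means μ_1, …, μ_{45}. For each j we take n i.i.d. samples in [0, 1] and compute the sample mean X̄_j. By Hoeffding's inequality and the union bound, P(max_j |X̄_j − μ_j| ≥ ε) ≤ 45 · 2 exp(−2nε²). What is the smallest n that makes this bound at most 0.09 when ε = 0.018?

10661

Need 2·45·exp(−2nε²) ≤ 0.09, i.e. exp(−2nε²) ≤ 0.09/90.
So 2nε² ≥ ln(90/0.09) = 6.907755.
Hence n ≥ 6.907755/(2·0.018²) = 10660.116.
The smallest integer n is 10661.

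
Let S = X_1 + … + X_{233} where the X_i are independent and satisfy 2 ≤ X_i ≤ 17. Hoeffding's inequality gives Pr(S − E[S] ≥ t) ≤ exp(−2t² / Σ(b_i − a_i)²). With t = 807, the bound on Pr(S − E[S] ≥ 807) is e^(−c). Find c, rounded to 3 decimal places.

Σ(b_i − a_i)² = 233·(15)² = 52425.
c = 2t²/52425 = 2·807²/52425 = 24.8450.

24.845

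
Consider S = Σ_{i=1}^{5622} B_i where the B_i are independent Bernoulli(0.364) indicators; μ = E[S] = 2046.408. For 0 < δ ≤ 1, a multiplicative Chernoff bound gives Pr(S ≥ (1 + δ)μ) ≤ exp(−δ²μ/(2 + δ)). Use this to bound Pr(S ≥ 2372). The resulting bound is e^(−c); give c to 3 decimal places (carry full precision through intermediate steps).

Write 2372 = (1 + δ)μ, so δ = 2372/2046.408 − 1 = 0.1591041…
Then the exponent is δ²μ/(2 + δ) = (2372 − μ)² / (μ·(2 + δ)) = 23.992839.

23.993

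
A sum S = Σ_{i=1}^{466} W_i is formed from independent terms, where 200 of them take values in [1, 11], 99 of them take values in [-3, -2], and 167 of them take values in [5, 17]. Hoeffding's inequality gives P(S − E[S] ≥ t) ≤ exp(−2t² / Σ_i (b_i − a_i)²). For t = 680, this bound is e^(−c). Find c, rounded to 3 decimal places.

Σ(b_i − a_i)² = 200·10² + 99·1² + 167·12² = 44147.
c = 2t² / 44147 = 2·680² / 44147 = 20.9482.

20.948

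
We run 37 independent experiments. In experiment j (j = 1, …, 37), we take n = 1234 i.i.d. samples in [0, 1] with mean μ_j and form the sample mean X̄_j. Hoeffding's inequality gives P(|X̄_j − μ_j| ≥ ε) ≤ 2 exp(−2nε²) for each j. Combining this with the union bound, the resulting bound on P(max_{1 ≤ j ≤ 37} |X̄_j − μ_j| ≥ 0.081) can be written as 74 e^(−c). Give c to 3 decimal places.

16.193

Union bound over the 37 events: P(max_{1 ≤ j ≤ 37} |X̄_j − μ_j| ≥ 0.081) ≤ 37·2·exp(−2nε²) = 74 exp(−2·1234·0.081²).
So c = 2·1234·0.081² = 16.1925.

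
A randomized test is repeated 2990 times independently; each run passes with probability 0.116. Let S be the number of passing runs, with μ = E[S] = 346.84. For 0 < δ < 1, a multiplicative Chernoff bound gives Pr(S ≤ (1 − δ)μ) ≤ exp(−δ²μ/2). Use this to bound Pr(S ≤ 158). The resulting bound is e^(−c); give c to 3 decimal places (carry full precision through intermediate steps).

51.408

Write 158 = (1 − δ)μ, so δ = 1 − 158/346.84 = 0.5444585…
Then the exponent is δ²μ/2 = (μ − 158)²/(2μ) = 51.407775.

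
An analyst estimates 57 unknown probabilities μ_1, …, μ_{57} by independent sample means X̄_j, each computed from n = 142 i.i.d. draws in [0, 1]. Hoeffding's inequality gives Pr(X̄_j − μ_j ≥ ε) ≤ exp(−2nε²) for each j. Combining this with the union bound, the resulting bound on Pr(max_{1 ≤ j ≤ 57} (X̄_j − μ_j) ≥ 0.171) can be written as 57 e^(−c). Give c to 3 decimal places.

Union bound over the 57 events: Pr(max_{1 ≤ j ≤ 57} (X̄_j − μ_j) ≥ 0.171) ≤ 57·exp(−2nε²) = 57 exp(−2·142·0.171²).
So c = 2·142·0.171² = 8.3044.

8.304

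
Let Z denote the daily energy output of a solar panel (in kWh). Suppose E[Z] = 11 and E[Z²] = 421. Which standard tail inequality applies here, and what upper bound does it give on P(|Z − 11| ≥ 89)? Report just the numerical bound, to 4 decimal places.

0.0379

The first two moments determine the variance, so Chebyshev's inequality is the sharpest standard bound available.
Var(Z) = E[Z²] − (E[Z])² = 421 − 121 = 300.
Chebyshev's inequality: P(|Z − μ| ≥ t) ≤ Var(Z)/t² = 300/7921 = 0.0379.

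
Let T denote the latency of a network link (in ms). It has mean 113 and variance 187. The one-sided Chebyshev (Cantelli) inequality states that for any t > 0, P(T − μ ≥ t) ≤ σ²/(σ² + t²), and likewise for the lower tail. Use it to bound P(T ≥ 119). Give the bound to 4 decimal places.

Here σ² = 187 and t = 6, so σ² + t² = 223.
Cantelli's bound: 187/223 = 0.8386.

0.8386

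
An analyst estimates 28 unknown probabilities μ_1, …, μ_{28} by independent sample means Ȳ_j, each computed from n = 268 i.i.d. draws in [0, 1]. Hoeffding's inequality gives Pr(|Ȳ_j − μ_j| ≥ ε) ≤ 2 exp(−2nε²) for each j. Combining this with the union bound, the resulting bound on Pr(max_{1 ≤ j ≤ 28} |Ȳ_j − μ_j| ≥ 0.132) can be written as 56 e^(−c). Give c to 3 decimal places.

Union bound over the 28 events: Pr(max_{1 ≤ j ≤ 28} |Ȳ_j − μ_j| ≥ 0.132) ≤ 28·2·exp(−2nε²) = 56 exp(−2·268·0.132²).
So c = 2·268·0.132² = 9.3393.

9.339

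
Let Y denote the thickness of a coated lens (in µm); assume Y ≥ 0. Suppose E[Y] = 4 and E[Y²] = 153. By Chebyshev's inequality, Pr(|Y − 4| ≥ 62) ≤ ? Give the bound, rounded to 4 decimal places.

0.0356

Var(Y) = E[Y²] − (E[Y])² = 153 − 16 = 137.
Chebyshev's inequality: Pr(|Y − μ| ≥ t) ≤ Var(Y)/t² = 137/3844 = 0.0356.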